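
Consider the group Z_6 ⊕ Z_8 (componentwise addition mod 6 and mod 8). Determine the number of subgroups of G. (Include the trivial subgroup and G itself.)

|G| = 48, so by Lagrange every subgroup order divides 48. Divisors: 1, 2, 3, 4, 6, 8, 12, 16, 24, 48.
Subgroups by order — order 1: 1; order 2: 3; order 3: 1; order 4: 3; order 6: 3; order 8: 3; order 12: 3; order 16: 1; order 24: 3; order 48: 1.
Total: 1 + 3 + 1 + 3 + 3 + 3 + 3 + 1 + 3 + 1 = 22.

22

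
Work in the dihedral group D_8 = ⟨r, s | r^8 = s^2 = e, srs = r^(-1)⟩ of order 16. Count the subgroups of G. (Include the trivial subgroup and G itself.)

|G| = 16, so by Lagrange every subgroup order divides 16. Divisors: 1, 2, 4, 8, 16.
Subgroups by order — order 1: 1; order 2: 9; order 4: 5; order 8: 3; order 16: 1.
Total: 1 + 9 + 5 + 3 + 1 = 19.

19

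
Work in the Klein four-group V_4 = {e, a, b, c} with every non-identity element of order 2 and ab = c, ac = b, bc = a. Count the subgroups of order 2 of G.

3

|G| = 4 and 2 | 4, so subgroups of order 2 are possible by Lagrange.
The subgroups of order 2 are: {e, a}; {e, b}; {e, c}.
So G has 3 subgroups of order 2.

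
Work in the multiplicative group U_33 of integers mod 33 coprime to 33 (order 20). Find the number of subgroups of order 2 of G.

|G| = 20 and 2 | 20, so subgroups of order 2 are possible by Lagrange.
The subgroups of order 2 are: {1, 10}; {1, 23}; {1, 32}.
So G has 3 subgroups of order 2.

3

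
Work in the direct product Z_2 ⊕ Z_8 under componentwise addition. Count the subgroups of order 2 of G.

3

|G| = 16 and 2 | 16, so subgroups of order 2 are possible by Lagrange.
The subgroups of order 2 are: {(0,0), (0,4)}; {(0,0), (1,0)}; {(0,0), (1,4)}.
So G has 3 subgroups of order 2.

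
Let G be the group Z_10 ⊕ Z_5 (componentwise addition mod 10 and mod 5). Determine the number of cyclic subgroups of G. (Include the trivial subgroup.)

Each element a generates a cyclic subgroup ⟨a⟩; distinct elements may generate the same one (a cyclic group of order d has φ(d) generators).
Cyclic subgroups by order — order 1: 1; order 2: 1; order 5: 6; order 10: 6.
Total: 14.

14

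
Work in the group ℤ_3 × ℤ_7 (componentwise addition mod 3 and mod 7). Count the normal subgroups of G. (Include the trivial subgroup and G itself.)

G is abelian, so every subgroup is normal.
G has 4 subgroups in total, hence 4 normal subgroups.

4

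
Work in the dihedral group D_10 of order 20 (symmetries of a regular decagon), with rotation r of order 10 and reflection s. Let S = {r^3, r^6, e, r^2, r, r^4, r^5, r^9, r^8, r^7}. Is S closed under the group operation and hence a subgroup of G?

Yes

|S| = 10 divides |G| = 20, consistent with Lagrange.
S contains the identity, every element's inverse is in S, and S is closed under ·: it is a subgroup.
In fact S = ⟨r^9⟩.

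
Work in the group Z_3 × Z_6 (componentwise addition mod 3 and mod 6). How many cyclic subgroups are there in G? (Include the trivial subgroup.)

Group the elements of G by the cyclic subgroup they generate; each cyclic subgroup of order d accounts for φ(d) elements.
Cyclic subgroups by order — order 1: 1; order 2: 1; order 3: 4; order 6: 4.
Total: 10.

10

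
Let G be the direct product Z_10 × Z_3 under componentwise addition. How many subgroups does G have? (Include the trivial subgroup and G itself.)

8

|G| = 30, so by Lagrange every subgroup order divides 30. Divisors: 1, 2, 3, 5, 6, 10, 15, 30.
Subgroups by order — order 1: 1; order 2: 1; order 3: 1; order 5: 1; order 6: 1; order 10: 1; order 15: 1; order 30: 1.
Total: 1 + 1 + 1 + 1 + 1 + 1 + 1 + 1 = 8.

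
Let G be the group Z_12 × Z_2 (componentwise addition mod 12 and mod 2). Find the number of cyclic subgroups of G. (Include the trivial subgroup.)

Each element a generates a cyclic subgroup ⟨a⟩; distinct elements may generate the same one (a cyclic group of order d has φ(d) generators).
Cyclic subgroups by order — order 1: 1; order 2: 3; order 3: 1; order 4: 2; order 6: 3; order 12: 2.
Total: 12.

12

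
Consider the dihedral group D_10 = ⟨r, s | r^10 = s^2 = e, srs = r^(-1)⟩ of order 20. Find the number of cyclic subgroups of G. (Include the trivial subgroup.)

14

Group the elements of G by the cyclic subgroup they generate; each cyclic subgroup of order d accounts for φ(d) elements.
Cyclic subgroups by order — order 1: 1; order 2: 11; order 5: 1; order 10: 1.
Total: 14.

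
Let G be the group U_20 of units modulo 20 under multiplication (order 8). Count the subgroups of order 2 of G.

3

|G| = 8 and 2 | 8, so subgroups of order 2 are possible by Lagrange.
The subgroups of order 2 are: {1, 11}; {1, 19}; {1, 9}.
So G has 3 subgroups of order 2.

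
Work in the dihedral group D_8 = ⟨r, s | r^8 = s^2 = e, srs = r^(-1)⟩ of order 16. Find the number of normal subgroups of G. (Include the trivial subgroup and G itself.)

7

G has 19 subgroups. Checking conjugation-invariance by order — order 1: 1/1 normal; order 2: 1/9 normal; order 4: 1/5 normal; order 8: 3/3 normal; order 16: 1/1 normal.
Total normal subgroups: 7.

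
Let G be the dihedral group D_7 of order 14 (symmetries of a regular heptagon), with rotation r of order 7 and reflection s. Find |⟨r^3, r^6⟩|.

7

|⟨r^3⟩| = 7 and |⟨r^6⟩| = 7, so |H| is a multiple of lcm(7, 7) = 7 and divides |G| = 14.
Closing under the operation: H = {e, r, r^2, r^3, r^4, r^5, r^6}, so |H| = 7.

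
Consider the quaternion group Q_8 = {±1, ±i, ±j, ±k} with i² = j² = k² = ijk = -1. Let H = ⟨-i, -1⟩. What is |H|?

|⟨-i⟩| = 4 and |⟨-1⟩| = 2, so |H| is a multiple of lcm(4, 2) = 4 and divides |G| = 8.
Closing under the operation: H = {1, -1, i, -i}, so |H| = 4.

4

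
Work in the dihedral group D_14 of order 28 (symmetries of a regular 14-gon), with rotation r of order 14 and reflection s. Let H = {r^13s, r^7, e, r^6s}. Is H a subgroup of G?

Yes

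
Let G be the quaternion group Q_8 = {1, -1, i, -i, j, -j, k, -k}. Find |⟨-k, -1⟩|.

|⟨-k⟩| = 4 and |⟨-1⟩| = 2, so |H| is a multiple of lcm(4, 2) = 4 and divides |G| = 8.
Closing under the operation: H = {1, -1, k, -k}, so |H| = 4.

4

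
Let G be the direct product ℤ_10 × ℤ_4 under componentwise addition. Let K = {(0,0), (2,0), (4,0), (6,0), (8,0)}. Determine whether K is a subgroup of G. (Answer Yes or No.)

Yes

|K| = 5 divides |G| = 40, consistent with Lagrange.
K contains the identity, every element's inverse is in K, and K is closed under +: it is a subgroup.
In fact K = ⟨(4,0)⟩.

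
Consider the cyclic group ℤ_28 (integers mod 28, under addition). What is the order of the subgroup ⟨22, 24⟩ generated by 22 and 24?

14

|⟨22⟩| = 14 and |⟨24⟩| = 7, so |H| is a multiple of lcm(14, 7) = 14 and divides |G| = 28.
Closing under the operation: H = {0, 2, 4, 6, 8, 10, 12, 14, 16, 18, 20, 22, 24, 26}, so |H| = 14.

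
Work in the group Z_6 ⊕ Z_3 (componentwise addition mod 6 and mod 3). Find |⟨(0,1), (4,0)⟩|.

9

|⟨(0,1)⟩| = 3 and |⟨(4,0)⟩| = 3, so |H| is a multiple of lcm(3, 3) = 3 and divides |G| = 18.
Closing under the operation: H = {(0,0), (0,1), (0,2), (2,0), (2,1), (2,2), (4,0), (4,1), (4,2)}, so |H| = 9.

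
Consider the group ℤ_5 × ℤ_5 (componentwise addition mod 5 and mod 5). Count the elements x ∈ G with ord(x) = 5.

24

An element (a,b) has order lcm(ord(a), ord(b)); count pairs with lcm equal to 5.
Enumerating gives 24 such elements.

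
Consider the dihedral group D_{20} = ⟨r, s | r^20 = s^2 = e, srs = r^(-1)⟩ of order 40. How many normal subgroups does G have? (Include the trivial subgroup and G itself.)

9

G has 48 subgroups. Checking conjugation-invariance by order — order 1: 1/1 normal; order 2: 1/21 normal; order 4: 1/11 normal; order 5: 1/1 normal; order 8: 0/5 normal; order 10: 1/5 normal; order 20: 3/3 normal; order 40: 1/1 normal.
Total normal subgroups: 9.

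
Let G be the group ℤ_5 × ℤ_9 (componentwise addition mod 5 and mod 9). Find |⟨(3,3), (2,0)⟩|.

|⟨(3,3)⟩| = 15 and |⟨(2,0)⟩| = 5, so |H| is a multiple of lcm(15, 5) = 15 and divides |G| = 45.
Closing under the operation: H = {(0,0), (0,3), (0,6), (1,0), (1,3), (1,6), (2,0), (2,3), (2,6), (3,0), (3,3), (3,6), (4,0), (4,3), (4,6)}, so |H| = 15.

15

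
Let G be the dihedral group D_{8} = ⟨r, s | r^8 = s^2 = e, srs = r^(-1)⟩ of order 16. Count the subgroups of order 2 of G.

9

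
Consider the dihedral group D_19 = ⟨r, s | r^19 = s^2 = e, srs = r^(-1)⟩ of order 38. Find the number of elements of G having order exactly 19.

Enumerating element orders in G gives 18 elements of order 19.

18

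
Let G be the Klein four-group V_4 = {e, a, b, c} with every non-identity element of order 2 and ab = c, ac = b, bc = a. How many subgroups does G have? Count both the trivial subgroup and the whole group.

|G| = 4, so by Lagrange every subgroup order divides 4. Divisors: 1, 2, 4.
Subgroups by order — order 1: 1; order 2: 3; order 4: 1.
Total: 1 + 3 + 1 = 5.

5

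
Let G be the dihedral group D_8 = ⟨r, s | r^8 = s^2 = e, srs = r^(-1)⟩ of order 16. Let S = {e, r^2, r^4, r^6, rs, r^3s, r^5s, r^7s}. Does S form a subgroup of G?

Yes

|S| = 8 divides |G| = 16, consistent with Lagrange.
S contains the identity, every element's inverse is in S, and S is closed under ·: it is a subgroup.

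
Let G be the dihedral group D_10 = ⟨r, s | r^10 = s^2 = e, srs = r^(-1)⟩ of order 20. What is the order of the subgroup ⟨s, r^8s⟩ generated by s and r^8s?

|⟨s⟩| = 2 and |⟨r^8s⟩| = 2, so |H| is a multiple of lcm(2, 2) = 2 and divides |G| = 20.
Closing under the operation: H = {e, r^2, r^4, r^6, r^8, s, r^2s, r^4s, r^6s, r^8s}, so |H| = 10.

10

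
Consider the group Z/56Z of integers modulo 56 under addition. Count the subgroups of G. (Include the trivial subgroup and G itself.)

8

Subgroups of the cyclic group Z/56Z correspond bijectively to divisors of 56.
Divisors of 56: 1, 2, 4, 7, 8, 14, 28, 56.
So Z/56Z has 8 subgroups.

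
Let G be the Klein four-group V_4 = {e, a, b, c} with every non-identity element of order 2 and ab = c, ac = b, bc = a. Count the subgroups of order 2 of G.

|G| = 4 and 2 | 4, so subgroups of order 2 are possible by Lagrange.
The subgroups of order 2 are: {e, a}; {e, b}; {e, c}.
So G has 3 subgroups of order 2.

3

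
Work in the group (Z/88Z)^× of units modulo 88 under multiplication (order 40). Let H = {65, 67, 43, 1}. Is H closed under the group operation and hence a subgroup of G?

|H| = 4 divides |G| = 40, consistent with Lagrange.
H contains the identity, every element's inverse is in H, and H is closed under ·: it is a subgroup.

Yes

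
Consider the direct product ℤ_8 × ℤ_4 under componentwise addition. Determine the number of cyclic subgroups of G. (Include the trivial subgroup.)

14

Each element a generates a cyclic subgroup ⟨a⟩; distinct elements may generate the same one (a cyclic group of order d has φ(d) generators).
Cyclic subgroups by order — order 1: 1; order 2: 3; order 4: 6; order 8: 4.
Total: 14.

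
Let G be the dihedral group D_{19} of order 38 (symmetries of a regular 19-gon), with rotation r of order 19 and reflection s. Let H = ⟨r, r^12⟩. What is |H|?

|⟨r⟩| = 19 and |⟨r^12⟩| = 19, so |H| is a multiple of lcm(19, 19) = 19 and divides |G| = 38.
Closing under the operation: H = {e, r, r^2, r^3, r^4, r^5, r^6, r^7, r^8, r^9, r^10, r^11, r^12, r^13, r^14, r^15, r^16, r^17, r^18}, so |H| = 19.

19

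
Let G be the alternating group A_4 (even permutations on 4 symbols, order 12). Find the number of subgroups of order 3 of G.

4

|G| = 12 and 3 | 12, so subgroups of order 3 are possible by Lagrange.
The subgroups of order 3 are: {e, (1 2 3), (1 3 2)}; {e, (1 2 4), (1 4 2)}; {e, (1 3 4), (1 4 3)}; {e, (2 3 4), (2 4 3)}.
So G has 4 subgroups of order 3.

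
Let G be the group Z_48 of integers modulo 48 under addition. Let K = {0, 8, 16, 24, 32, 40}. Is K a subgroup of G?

Yes

|K| = 6 divides |G| = 48, consistent with Lagrange.
K contains the identity, every element's inverse is in K, and K is closed under +: it is a subgroup.
In fact K = ⟨8⟩.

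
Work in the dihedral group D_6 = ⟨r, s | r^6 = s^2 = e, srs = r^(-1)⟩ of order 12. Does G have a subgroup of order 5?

No

5 does not divide |G| = 12, so by Lagrange no subgroup of order 5 exists.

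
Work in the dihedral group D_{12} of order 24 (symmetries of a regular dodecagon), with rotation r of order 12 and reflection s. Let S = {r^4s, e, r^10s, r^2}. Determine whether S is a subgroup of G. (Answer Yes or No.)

No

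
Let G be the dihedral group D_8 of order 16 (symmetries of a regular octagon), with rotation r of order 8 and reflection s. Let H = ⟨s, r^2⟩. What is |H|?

8

|⟨s⟩| = 2 and |⟨r^2⟩| = 4, so |H| is a multiple of lcm(2, 4) = 4 and divides |G| = 16.
Closing under the operation: H = {e, r^2, r^4, r^6, s, r^2s, r^4s, r^6s}, so |H| = 8.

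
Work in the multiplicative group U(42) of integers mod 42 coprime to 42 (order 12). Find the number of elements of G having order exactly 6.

The elements of order 6 are: 5, 11, 17, 19, 23, 31.
That's 6.

6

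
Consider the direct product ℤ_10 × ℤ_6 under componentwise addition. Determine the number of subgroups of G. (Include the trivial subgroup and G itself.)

20

|G| = 60, so by Lagrange every subgroup order divides 60. Divisors: 1, 2, 3, 4, 5, 6, 10, 12, 15, 20, 30, 60.
Subgroups by order — order 1: 1; order 2: 3; order 3: 1; order 4: 1; order 5: 1; order 6: 3; order 10: 3; order 12: 1; order 15: 1; order 20: 1; order 30: 3; order 60: 1.
Total: 1 + 3 + 1 + 1 + 1 + 3 + 3 + 1 + 1 + 1 + 3 + 1 = 20.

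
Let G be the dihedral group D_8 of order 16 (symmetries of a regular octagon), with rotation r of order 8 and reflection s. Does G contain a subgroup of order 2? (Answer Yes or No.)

2 | 16. A subgroup of order 2 is {e, r^2s}.

Yes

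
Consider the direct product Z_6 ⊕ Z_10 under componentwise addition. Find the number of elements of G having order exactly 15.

8

An element (a,b) has order lcm(ord(a), ord(b)); count pairs with lcm equal to 15.
Enumerating gives 8 such elements.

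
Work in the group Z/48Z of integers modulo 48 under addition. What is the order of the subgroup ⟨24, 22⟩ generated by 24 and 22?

24

|⟨24⟩| = 2 and |⟨22⟩| = 24, so |H| is a multiple of lcm(2, 24) = 24 and divides |G| = 48.
Closing under the operation: H = {0, 2, 4, 6, 8, 10, 12, 14, 16, 18, 20, 22, 24, 26, 28, 30, 32, 34, 36, 38, 40, 42, 44, 46}, so |H| = 24.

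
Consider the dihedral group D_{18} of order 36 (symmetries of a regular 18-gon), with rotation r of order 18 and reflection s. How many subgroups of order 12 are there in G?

3

|G| = 36 and 12 | 36, so subgroups of order 12 are possible by Lagrange.
The subgroups of order 12 are: {e, r^3, r^6, r^9, r^12, r^15, rs, r^4s, r^7s, r^10s, r^13s, r^16s}; {e, r^3, r^6, r^9, r^12, r^15, r^2s, r^5s, r^8s, r^11s, r^14s, r^17s}; {e, r^3, r^6, r^9, r^12, r^15, s, r^3s, r^6s, r^9s, r^12s, r^15s}.
So G has 3 subgroups of order 12.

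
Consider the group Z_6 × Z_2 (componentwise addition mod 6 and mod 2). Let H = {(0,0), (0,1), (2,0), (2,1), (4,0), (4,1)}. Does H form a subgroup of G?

|H| = 6 divides |G| = 12, consistent with Lagrange.
H contains the identity, every element's inverse is in H, and H is closed under +: it is a subgroup.
In fact H = ⟨(2,1)⟩.

Yes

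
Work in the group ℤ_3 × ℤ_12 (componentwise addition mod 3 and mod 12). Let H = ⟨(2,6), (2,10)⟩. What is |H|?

18

|⟨(2,6)⟩| = 6 and |⟨(2,10)⟩| = 6, so |H| is a multiple of lcm(6, 6) = 6 and divides |G| = 36.
Closing under the operation: H = {(0,0), (0,2), (0,4), (0,6), (0,8), (0,10), (1,0), (1,2), (1,4), (1,6), (1,8), (1,10), (2,0), (2,2), (2,4), (2,6), (2,8), (2,10)}, so |H| = 18.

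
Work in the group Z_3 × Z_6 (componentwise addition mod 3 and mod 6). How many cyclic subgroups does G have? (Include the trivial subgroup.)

10

Each element a generates a cyclic subgroup ⟨a⟩; distinct elements may generate the same one (a cyclic group of order d has φ(d) generators).
Cyclic subgroups by order — order 1: 1; order 2: 1; order 3: 4; order 6: 4.
Total: 10.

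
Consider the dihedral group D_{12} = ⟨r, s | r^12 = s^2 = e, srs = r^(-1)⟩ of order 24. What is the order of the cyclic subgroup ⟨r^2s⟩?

2

Computing powers of r^2s: the smallest k with (r^2s)^k = e is k = 2.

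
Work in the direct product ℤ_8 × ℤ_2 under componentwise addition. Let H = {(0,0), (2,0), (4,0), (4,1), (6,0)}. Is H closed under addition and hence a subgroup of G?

No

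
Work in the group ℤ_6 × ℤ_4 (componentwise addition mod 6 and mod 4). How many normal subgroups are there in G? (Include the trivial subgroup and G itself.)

G is abelian, so every subgroup is normal.
G has 16 subgroups in total, hence 16 normal subgroups.

16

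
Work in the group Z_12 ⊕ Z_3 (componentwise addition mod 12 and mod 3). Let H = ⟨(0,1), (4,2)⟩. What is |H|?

9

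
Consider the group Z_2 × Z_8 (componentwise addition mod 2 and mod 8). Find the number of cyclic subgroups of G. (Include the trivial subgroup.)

8

A cyclic subgroup of order d is generated by each of its φ(d) elements of order d, so the cyclic subgroups of order d number (#elements of order d)/φ(d).
Cyclic subgroups by order — order 1: 1; order 2: 3; order 4: 2; order 8: 2.
Total: 8.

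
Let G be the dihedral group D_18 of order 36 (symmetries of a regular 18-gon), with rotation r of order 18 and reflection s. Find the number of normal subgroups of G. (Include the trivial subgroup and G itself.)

G has 45 subgroups. Checking conjugation-invariance by order — order 1: 1/1 normal; order 2: 1/19 normal; order 3: 1/1 normal; order 4: 0/9 normal; order 6: 1/7 normal; order 9: 1/1 normal; order 12: 0/3 normal; order 18: 3/3 normal; order 36: 1/1 normal.
Total normal subgroups: 9.

9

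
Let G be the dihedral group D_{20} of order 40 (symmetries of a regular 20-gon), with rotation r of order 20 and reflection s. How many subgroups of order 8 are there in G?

|G| = 40 and 8 | 40, so subgroups of order 8 are possible by Lagrange.
The subgroups of order 8 are: {e, r^5, r^10, r^15, s, r^5s, r^10s, r^15s}; {e, r^5, r^10, r^15, rs, r^6s, r^11s, r^16s}; {e, r^5, r^10, r^15, r^2s, r^7s, r^12s, r^17s}; {e, r^5, r^10, r^15, r^3s, r^8s, r^13s, r^18s}; … (5 in all).
So G has 5 subgroups of order 8.

5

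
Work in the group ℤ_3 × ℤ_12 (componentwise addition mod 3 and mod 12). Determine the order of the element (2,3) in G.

The order of (2,3) in Z_3 × Z_12 is lcm(ord(2) in Z_3, ord(3) in Z_12).
ord(2) = 3 and ord(3) = 4, so |⟨(2,3)⟩| = lcm(3, 4) = 12.

12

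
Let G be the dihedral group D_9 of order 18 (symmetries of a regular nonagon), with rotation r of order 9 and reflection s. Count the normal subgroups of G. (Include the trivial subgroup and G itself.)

4

G has 16 subgroups. Checking conjugation-invariance by order — order 1: 1/1 normal; order 2: 0/9 normal; order 3: 1/1 normal; order 6: 0/3 normal; order 9: 1/1 normal; order 18: 1/1 normal.
Total normal subgroups: 4.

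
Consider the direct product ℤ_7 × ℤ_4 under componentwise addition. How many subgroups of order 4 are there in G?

1

|G| = 28 and 4 | 28, so subgroups of order 4 are possible by Lagrange.
The subgroups of order 4 are: {(0,0), (0,1), (0,2), (0,3)}.
So G has 1 subgroup of order 4.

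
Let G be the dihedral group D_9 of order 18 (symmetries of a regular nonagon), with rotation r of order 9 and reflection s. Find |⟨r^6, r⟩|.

9

|⟨r^6⟩| = 3 and |⟨r⟩| = 9, so |H| is a multiple of lcm(3, 9) = 9 and divides |G| = 18.
Closing under the operation: H = {e, r, r^2, r^3, r^4, r^5, r^6, r^7, r^8}, so |H| = 9.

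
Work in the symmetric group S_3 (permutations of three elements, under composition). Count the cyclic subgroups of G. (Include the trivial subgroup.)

Each element a generates a cyclic subgroup ⟨a⟩; distinct elements may generate the same one (a cyclic group of order d has φ(d) generators).
Cyclic subgroups by order — order 1: 1; order 2: 3; order 3: 1.
Total: 5.

5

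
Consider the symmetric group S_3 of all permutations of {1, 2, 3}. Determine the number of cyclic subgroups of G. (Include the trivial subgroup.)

5

Group the elements of G by the cyclic subgroup they generate; each cyclic subgroup of order d accounts for φ(d) elements.
Cyclic subgroups by order — order 1: 1; order 2: 3; order 3: 1.
Total: 5.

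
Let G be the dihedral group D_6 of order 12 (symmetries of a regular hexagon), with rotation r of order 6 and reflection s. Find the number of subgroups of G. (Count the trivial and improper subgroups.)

16

|G| = 12, so by Lagrange every subgroup order divides 12. Divisors: 1, 2, 3, 4, 6, 12.
Subgroups by order — order 1: 1; order 2: 7; order 3: 1; order 4: 3; order 6: 3; order 12: 1.
Total: 1 + 7 + 1 + 3 + 3 + 1 = 16.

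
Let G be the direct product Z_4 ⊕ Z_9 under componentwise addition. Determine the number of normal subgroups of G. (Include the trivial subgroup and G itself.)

9

G is abelian, so every subgroup is normal.
G has 9 subgroups in total, hence 9 normal subgroups.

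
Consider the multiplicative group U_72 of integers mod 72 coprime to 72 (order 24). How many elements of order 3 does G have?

2

The elements of order 3 are: 25, 49.
That's 2.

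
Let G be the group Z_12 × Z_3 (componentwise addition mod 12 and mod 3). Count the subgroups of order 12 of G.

|G| = 36 and 12 | 36, so subgroups of order 12 are possible by Lagrange.
The subgroups of order 12 are: {(0,0), (0,1), (0,2), (3,0), (3,1), (3,2), (6,0), (6,1), (6,2), (9,0), (9,1), (9,2)}; {(0,0), (1,0), (2,0), (3,0), (4,0), (5,0), (6,0), (7,0), (8,0), (9,0), (10,0), (11,0)}; {(0,0), (1,1), (2,2), (3,0), (4,1), (5,2), (6,0), (7,1), (8,2), (9,0), (10,1), (11,2)}; {(0,0), (1,2), (2,1), (3,0), (4,2), (5,1), (6,0), (7,2), (8,1), (9,0), (10,2), (11,1)}.
So G has 4 subgroups of order 12.

4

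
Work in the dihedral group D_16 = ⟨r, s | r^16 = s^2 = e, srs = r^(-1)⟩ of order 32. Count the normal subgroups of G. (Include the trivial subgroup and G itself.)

G has 36 subgroups. Checking conjugation-invariance by order — order 1: 1/1 normal; order 2: 1/17 normal; order 4: 1/9 normal; order 8: 1/5 normal; order 16: 3/3 normal; order 32: 1/1 normal.
Total normal subgroups: 8.

8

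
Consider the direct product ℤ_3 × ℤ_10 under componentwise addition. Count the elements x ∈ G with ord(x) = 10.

An element (a,b) has order lcm(ord(a), ord(b)); count pairs with lcm equal to 10.
Enumerating gives 4 such elements.

4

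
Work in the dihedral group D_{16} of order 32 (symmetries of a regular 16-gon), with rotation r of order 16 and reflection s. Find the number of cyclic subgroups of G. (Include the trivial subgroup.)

21

Group the elements of G by the cyclic subgroup they generate; each cyclic subgroup of order d accounts for φ(d) elements.
Cyclic subgroups by order — order 1: 1; order 2: 17; order 4: 1; order 8: 1; order 16: 1.
Total: 21.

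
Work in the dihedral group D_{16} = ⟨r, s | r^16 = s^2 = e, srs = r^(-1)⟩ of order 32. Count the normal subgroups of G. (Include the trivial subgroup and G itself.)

G has 36 subgroups. Checking conjugation-invariance by order — order 1: 1/1 normal; order 2: 1/17 normal; order 4: 1/9 normal; order 8: 1/5 normal; order 16: 3/3 normal; order 32: 1/1 normal.
Total normal subgroups: 8.

8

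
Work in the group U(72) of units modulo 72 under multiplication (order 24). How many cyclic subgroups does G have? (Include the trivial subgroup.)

Group the elements of G by the cyclic subgroup they generate; each cyclic subgroup of order d accounts for φ(d) elements.
Cyclic subgroups by order — order 1: 1; order 2: 7; order 3: 1; order 6: 7.
Total: 16.

16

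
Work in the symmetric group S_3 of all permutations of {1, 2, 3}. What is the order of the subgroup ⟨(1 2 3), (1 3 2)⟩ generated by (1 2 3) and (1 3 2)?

|⟨(1 2 3)⟩| = 3 and |⟨(1 3 2)⟩| = 3, so |H| is a multiple of lcm(3, 3) = 3 and divides |G| = 6.
Closing under the operation: H = {e, (1 2 3), (1 3 2)}, so |H| = 3.

3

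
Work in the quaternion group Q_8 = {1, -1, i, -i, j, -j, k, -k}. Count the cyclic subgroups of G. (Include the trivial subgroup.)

5

A cyclic subgroup of order d is generated by each of its φ(d) elements of order d, so the cyclic subgroups of order d number (#elements of order d)/φ(d).
Cyclic subgroups by order — order 1: 1; order 2: 1; order 4: 3.
Total: 5.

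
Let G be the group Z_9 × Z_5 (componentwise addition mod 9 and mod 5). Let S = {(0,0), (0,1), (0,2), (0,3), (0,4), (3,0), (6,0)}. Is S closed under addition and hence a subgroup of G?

|S| = 7 does not divide |G| = 45, so by Lagrange S is not a subgroup.

No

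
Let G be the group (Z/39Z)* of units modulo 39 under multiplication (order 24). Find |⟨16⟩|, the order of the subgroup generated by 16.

Compute successive powers of 16 mod 39: 16, 22, 1; 16^3 ≡ 1 (mod 39).
So |⟨16⟩| = 3.

3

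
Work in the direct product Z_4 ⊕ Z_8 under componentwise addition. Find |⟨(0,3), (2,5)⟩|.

|⟨(0,3)⟩| = 8 and |⟨(2,5)⟩| = 8, so |H| is a multiple of lcm(8, 8) = 8 and divides |G| = 32.
Closing under the operation: H = {(0,0), (0,1), (0,2), (0,3), (0,4), (0,5), (0,6), (0,7), (2,0), (2,1), (2,2), (2,3), (2,4), (2,5), (2,6), (2,7)}, so |H| = 16.

16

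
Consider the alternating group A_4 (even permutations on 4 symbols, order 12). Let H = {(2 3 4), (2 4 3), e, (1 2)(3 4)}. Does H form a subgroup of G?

No

Closure fails: (2 4 3) ∘ (1 2)(3 4) = (1 4 2) ∉ H. So H is not a subgroup.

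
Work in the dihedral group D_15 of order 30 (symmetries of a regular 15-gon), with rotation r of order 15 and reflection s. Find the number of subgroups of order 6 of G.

5

|G| = 30 and 6 | 30, so subgroups of order 6 are possible by Lagrange.
The subgroups of order 6 are: {e, r^5, r^10, s, r^5s, r^10s}; {e, r^5, r^10, rs, r^6s, r^11s}; {e, r^5, r^10, r^2s, r^7s, r^12s}; {e, r^5, r^10, r^3s, r^8s, r^13s}; … (5 in all).
So G has 5 subgroups of order 6.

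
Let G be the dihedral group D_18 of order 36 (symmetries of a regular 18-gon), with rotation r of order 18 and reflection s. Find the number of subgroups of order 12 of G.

|G| = 36 and 12 | 36, so subgroups of order 12 are possible by Lagrange.
The subgroups of order 12 are: {e, r^3, r^6, r^9, r^12, r^15, rs, r^4s, r^7s, r^10s, r^13s, r^16s}; {e, r^3, r^6, r^9, r^12, r^15, r^2s, r^5s, r^8s, r^11s, r^14s, r^17s}; {e, r^3, r^6, r^9, r^12, r^15, s, r^3s, r^6s, r^9s, r^12s, r^15s}.
So G has 3 subgroups of order 12.

3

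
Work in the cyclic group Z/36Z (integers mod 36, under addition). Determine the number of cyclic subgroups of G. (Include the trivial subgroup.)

9

Group the elements of G by the cyclic subgroup they generate; each cyclic subgroup of order d accounts for φ(d) elements.
Cyclic subgroups by order — order 1: 1; order 2: 1; order 3: 1; order 4: 1; order 6: 1; order 9: 1; order 12: 1; order 18: 1; order 36: 1.
Total: 9.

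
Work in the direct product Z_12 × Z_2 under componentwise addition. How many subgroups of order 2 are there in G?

3

|G| = 24 and 2 | 24, so subgroups of order 2 are possible by Lagrange.
The subgroups of order 2 are: {(0,0), (0,1)}; {(0,0), (6,0)}; {(0,0), (6,1)}.
So G has 3 subgroups of order 2.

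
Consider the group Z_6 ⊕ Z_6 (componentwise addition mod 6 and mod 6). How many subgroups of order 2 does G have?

3

|G| = 36 and 2 | 36, so subgroups of order 2 are possible by Lagrange.
The subgroups of order 2 are: {(0,0), (0,3)}; {(0,0), (3,0)}; {(0,0), (3,3)}.
So G has 3 subgroups of order 2.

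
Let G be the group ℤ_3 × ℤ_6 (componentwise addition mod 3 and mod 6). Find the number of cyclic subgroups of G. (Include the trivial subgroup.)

Group the elements of G by the cyclic subgroup they generate; each cyclic subgroup of order d accounts for φ(d) elements.
Cyclic subgroups by order — order 1: 1; order 2: 1; order 3: 4; order 6: 4.
Total: 10.

10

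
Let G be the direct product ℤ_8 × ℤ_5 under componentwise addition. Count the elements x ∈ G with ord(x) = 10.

An element (a,b) has order lcm(ord(a), ord(b)); count pairs with lcm equal to 10.
Enumerating gives 4 such elements.

4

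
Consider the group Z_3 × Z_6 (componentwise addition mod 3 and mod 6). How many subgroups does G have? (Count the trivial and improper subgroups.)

|G| = 18, so by Lagrange every subgroup order divides 18. Divisors: 1, 2, 3, 6, 9, 18.
Subgroups by order — order 1: 1; order 2: 1; order 3: 4; order 6: 4; order 9: 1; order 18: 1.
Total: 1 + 1 + 4 + 4 + 1 + 1 = 12.

12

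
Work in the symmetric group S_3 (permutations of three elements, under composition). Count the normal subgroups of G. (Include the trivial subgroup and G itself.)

G has 6 subgroups. Checking conjugation-invariance by order — order 1: 1/1 normal; order 2: 0/3 normal; order 3: 1/1 normal; order 6: 1/1 normal.
Total normal subgroups: 3.

3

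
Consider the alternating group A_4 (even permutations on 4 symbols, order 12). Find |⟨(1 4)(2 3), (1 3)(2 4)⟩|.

|⟨(1 4)(2 3)⟩| = 2 and |⟨(1 3)(2 4)⟩| = 2, so |H| is a multiple of lcm(2, 2) = 2 and divides |G| = 12.
Closing under the operation: H = {e, (1 2)(3 4), (1 3)(2 4), (1 4)(2 3)}, so |H| = 4.

4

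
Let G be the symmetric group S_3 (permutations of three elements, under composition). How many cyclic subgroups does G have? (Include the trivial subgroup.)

5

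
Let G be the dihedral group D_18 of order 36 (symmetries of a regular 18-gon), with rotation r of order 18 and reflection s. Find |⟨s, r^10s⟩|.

18

|⟨s⟩| = 2 and |⟨r^10s⟩| = 2, so |H| is a multiple of lcm(2, 2) = 2 and divides |G| = 36.
Closing under the operation: H = {e, r^2, r^4, r^6, r^8, r^10, r^12, r^14, r^16, s, r^2s, r^4s, r^6s, r^8s, r^10s, r^12s, r^14s, r^16s}, so |H| = 18.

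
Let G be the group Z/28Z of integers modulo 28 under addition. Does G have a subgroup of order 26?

No

26 does not divide |G| = 28, so by Lagrange no subgroup of order 26 exists.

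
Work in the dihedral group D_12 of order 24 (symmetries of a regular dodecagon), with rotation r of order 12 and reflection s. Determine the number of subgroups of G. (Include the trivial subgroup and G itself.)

34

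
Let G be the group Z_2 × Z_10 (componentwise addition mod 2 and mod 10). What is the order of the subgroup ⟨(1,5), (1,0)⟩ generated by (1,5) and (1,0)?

|⟨(1,5)⟩| = 2 and |⟨(1,0)⟩| = 2, so |H| is a multiple of lcm(2, 2) = 2 and divides |G| = 20.
Closing under the operation: H = {(0,0), (0,5), (1,0), (1,5)}, so |H| = 4.

4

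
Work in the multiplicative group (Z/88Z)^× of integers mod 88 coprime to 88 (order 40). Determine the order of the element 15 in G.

Compute successive powers of 15 mod 88: 15, 49, 31, 25, 23, 81, 71, 9, …; 15^10 ≡ 1 (mod 88).
So |⟨15⟩| = 10.

10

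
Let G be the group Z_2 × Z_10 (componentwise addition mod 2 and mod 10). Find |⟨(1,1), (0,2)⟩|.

|⟨(1,1)⟩| = 10 and |⟨(0,2)⟩| = 5, so |H| is a multiple of lcm(10, 5) = 10 and divides |G| = 20.
Closing under the operation: H = {(0,0), (0,2), (0,4), (0,6), (0,8), (1,1), (1,3), (1,5), (1,7), (1,9)}, so |H| = 10.

10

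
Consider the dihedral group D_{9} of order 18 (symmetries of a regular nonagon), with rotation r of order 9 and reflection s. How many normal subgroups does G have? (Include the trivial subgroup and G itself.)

G has 16 subgroups. Checking conjugation-invariance by order — order 1: 1/1 normal; order 2: 0/9 normal; order 3: 1/1 normal; order 6: 0/3 normal; order 9: 1/1 normal; order 18: 1/1 normal.
Total normal subgroups: 4.

4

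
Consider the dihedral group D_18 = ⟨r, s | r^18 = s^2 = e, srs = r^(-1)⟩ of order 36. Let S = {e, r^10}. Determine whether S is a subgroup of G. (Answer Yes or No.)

r^10 ∈ S but its inverse r^8 ∉ S, so S is not a subgroup.

No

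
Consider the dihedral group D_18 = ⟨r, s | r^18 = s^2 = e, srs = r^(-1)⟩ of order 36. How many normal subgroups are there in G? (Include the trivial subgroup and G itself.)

9

G has 45 subgroups. Checking conjugation-invariance by order — order 1: 1/1 normal; order 2: 1/19 normal; order 3: 1/1 normal; order 4: 0/9 normal; order 6: 1/7 normal; order 9: 1/1 normal; order 12: 0/3 normal; order 18: 3/3 normal; order 36: 1/1 normal.
Total normal subgroups: 9.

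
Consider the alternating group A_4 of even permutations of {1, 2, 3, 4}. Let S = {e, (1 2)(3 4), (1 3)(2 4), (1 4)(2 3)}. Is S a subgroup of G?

|S| = 4 divides |G| = 12, consistent with Lagrange.
S contains the identity, every element's inverse is in S, and S is closed under ∘: it is a subgroup.

Yes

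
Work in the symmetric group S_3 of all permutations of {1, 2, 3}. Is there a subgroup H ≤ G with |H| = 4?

No

4 does not divide |G| = 6, so by Lagrange no subgroup of order 4 exists.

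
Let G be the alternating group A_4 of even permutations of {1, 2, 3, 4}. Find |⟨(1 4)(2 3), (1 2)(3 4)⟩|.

4

|⟨(1 4)(2 3)⟩| = 2 and |⟨(1 2)(3 4)⟩| = 2, so |H| is a multiple of lcm(2, 2) = 2 and divides |G| = 12.
Closing under the operation: H = {e, (1 2)(3 4), (1 3)(2 4), (1 4)(2 3)}, so |H| = 4.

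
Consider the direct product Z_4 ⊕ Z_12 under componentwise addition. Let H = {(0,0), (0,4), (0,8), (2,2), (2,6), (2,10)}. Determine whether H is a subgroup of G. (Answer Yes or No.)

|H| = 6 divides |G| = 48, consistent with Lagrange.
H contains the identity, every element's inverse is in H, and H is closed under +: it is a subgroup.
In fact H = ⟨(2,2)⟩.

Yes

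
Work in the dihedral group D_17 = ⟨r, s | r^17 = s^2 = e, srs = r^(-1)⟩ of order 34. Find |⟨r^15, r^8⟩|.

|⟨r^15⟩| = 17 and |⟨r^8⟩| = 17, so |H| is a multiple of lcm(17, 17) = 17 and divides |G| = 34.
Closing under the operation: H = {e, r, r^2, r^3, r^4, r^5, r^6, r^7, r^8, r^9, r^10, r^11, r^12, r^13, r^14, r^15, r^16}, so |H| = 17.

17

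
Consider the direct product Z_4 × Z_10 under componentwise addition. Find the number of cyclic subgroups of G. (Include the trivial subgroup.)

Group the elements of G by the cyclic subgroup they generate; each cyclic subgroup of order d accounts for φ(d) elements.
Cyclic subgroups by order — order 1: 1; order 2: 3; order 4: 2; order 5: 1; order 10: 3; order 20: 2.
Total: 12.

12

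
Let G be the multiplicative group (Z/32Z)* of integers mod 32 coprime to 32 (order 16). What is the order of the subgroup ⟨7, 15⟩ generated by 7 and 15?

8

|⟨7⟩| = 4 and |⟨15⟩| = 2, so |H| is a multiple of lcm(4, 2) = 4 and divides |G| = 16.
Closing under the operation: H = {1, 7, 9, 15, 17, 23, 25, 31}, so |H| = 8.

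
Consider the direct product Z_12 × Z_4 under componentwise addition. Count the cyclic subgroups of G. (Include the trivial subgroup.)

Each element a generates a cyclic subgroup ⟨a⟩; distinct elements may generate the same one (a cyclic group of order d has φ(d) generators).
Cyclic subgroups by order — order 1: 1; order 2: 3; order 3: 1; order 4: 6; order 6: 3; order 12: 6.
Total: 20.

20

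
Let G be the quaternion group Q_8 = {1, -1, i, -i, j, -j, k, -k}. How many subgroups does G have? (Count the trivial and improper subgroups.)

6

|G| = 8, so by Lagrange every subgroup order divides 8. Divisors: 1, 2, 4, 8.
Subgroups by order — order 1: 1; order 2: 1; order 4: 3; order 8: 1.
Total: 1 + 1 + 3 + 1 = 6.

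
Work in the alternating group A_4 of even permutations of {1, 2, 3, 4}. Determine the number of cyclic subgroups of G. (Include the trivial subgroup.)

8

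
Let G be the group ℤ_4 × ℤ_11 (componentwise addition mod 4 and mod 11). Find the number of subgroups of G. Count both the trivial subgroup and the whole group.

6

|G| = 44, so by Lagrange every subgroup order divides 44. Divisors: 1, 2, 4, 11, 22, 44.
Subgroups by order — order 1: 1; order 2: 1; order 4: 1; order 11: 1; order 22: 1; order 44: 1.
Total: 1 + 1 + 1 + 1 + 1 + 1 = 6.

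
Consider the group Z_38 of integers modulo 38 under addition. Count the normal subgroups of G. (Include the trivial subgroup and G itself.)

4

G is abelian, so every subgroup is normal.
G has 4 subgroups in total, hence 4 normal subgroups.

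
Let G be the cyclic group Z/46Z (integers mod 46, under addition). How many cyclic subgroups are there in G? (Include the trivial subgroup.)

A cyclic subgroup of order d is generated by each of its φ(d) elements of order d, so the cyclic subgroups of order d number (#elements of order d)/φ(d).
Cyclic subgroups by order — order 1: 1; order 2: 1; order 23: 1; order 46: 1.
Total: 4.

4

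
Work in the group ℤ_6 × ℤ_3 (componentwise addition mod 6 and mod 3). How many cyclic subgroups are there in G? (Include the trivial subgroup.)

Group the elements of G by the cyclic subgroup they generate; each cyclic subgroup of order d accounts for φ(d) elements.
Cyclic subgroups by order — order 1: 1; order 2: 1; order 3: 4; order 6: 4.
Total: 10.

10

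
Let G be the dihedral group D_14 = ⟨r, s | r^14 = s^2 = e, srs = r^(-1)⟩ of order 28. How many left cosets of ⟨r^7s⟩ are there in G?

14

|⟨r^7s⟩| = 2 and |G| = 28.
By Lagrange, [G : H] = |G|/|H| = 28/2 = 14.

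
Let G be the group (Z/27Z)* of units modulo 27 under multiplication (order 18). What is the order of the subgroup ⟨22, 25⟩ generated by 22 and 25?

9

|⟨22⟩| = 9 and |⟨25⟩| = 9, so |H| is a multiple of lcm(9, 9) = 9 and divides |G| = 18.
Closing under the operation: H = {1, 4, 7, 10, 13, 16, 19, 22, 25}, so |H| = 9.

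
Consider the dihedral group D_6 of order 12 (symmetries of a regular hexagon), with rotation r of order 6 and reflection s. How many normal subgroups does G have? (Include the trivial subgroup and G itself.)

G has 16 subgroups. Checking conjugation-invariance by order — order 1: 1/1 normal; order 2: 1/7 normal; order 3: 1/1 normal; order 4: 0/3 normal; order 6: 3/3 normal; order 12: 1/1 normal.
Total normal subgroups: 7.

7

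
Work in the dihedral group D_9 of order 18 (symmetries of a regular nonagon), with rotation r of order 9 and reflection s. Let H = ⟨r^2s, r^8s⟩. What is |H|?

6

|⟨r^2s⟩| = 2 and |⟨r^8s⟩| = 2, so |H| is a multiple of lcm(2, 2) = 2 and divides |G| = 18.
Closing under the operation: H = {e, r^3, r^6, r^2s, r^5s, r^8s}, so |H| = 6.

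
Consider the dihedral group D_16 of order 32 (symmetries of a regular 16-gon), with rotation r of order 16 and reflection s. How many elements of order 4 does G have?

2

The elements of order 4 are: r^4, r^12.
That's 2.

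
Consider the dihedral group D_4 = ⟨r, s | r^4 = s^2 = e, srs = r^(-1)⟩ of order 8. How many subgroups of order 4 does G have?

|G| = 8 and 4 | 8, so subgroups of order 4 are possible by Lagrange.
The subgroups of order 4 are: {e, r, r^2, r^3}; {e, r^2, s, r^2s}; {e, r^2, rs, r^3s}.
So G has 3 subgroups of order 4.

3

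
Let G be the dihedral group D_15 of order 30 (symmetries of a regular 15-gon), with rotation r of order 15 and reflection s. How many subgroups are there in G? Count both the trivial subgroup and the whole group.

28

|G| = 30, so by Lagrange every subgroup order divides 30. Divisors: 1, 2, 3, 5, 6, 10, 15, 30.
Subgroups by order — order 1: 1; order 2: 15; order 3: 1; order 5: 1; order 6: 5; order 10: 3; order 15: 1; order 30: 1.
Total: 1 + 15 + 1 + 1 + 5 + 3 + 1 + 1 = 28.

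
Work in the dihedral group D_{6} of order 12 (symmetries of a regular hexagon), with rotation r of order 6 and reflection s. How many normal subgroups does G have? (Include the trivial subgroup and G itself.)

G has 16 subgroups. Checking conjugation-invariance by order — order 1: 1/1 normal; order 2: 1/7 normal; order 3: 1/1 normal; order 4: 0/3 normal; order 6: 3/3 normal; order 12: 1/1 normal.
Total normal subgroups: 7.

7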